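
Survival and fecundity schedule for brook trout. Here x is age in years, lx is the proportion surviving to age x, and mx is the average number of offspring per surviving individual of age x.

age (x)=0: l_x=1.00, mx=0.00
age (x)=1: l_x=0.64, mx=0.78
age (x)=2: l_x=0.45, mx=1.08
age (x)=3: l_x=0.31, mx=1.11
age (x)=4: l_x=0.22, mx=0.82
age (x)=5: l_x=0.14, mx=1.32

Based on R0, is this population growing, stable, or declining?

growing

R0 = Σ lx·mx = 0 + 0.4992 + 0.486 + 0.3441 + 0.1804 + 0.1848 = 1.6945
R0 > 1, so the population is growing.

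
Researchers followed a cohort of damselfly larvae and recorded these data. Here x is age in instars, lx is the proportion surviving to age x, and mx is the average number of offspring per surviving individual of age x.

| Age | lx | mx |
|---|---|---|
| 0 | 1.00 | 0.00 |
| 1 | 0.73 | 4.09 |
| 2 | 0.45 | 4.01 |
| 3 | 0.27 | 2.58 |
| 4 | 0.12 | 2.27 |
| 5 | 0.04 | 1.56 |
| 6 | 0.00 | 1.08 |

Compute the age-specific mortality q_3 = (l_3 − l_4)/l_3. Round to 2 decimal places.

0.56

q_3 = (l_3 − l_4) / l_3 = (0.27 − 0.12) / 0.27
     = 0.15 / 0.27 = 0.555556… → 0.56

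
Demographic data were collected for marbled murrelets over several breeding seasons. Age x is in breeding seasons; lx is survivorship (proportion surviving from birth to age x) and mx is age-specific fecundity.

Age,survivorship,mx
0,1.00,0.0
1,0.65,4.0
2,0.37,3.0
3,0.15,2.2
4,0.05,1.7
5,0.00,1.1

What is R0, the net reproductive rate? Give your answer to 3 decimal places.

4.125

lx·mx by age: 0, 2.6, 1.11, 0.33, 0.085, 0
R0 = Σ lx·mx = 4.125 → 4.125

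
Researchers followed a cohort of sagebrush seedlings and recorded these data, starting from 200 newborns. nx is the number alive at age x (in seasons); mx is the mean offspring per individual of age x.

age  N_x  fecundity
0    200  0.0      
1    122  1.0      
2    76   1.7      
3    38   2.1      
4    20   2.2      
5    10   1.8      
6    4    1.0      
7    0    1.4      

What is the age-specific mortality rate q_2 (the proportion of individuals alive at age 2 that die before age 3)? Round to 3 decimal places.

lx = nx/n0 = nx/200: 1, 0.61, 0.38, 0.19, 0.1, 0.05, 0.02, 0
q_2 = (l_2 − l_3) / l_2 = (0.38 − 0.19) / 0.38
     = 0.19 / 0.38 = 0.5 → 0.500

0.500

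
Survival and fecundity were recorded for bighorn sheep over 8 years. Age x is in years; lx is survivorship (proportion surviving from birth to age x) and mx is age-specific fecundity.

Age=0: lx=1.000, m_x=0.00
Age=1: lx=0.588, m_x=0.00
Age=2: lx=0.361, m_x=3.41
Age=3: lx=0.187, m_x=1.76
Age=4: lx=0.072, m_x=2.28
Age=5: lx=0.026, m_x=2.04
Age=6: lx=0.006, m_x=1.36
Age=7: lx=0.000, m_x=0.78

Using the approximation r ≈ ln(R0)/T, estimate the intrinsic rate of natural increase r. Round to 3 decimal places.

R0 = Σ lx·mx = 0 + 0 + 1.23101 + 0.32912 + 0.16416 + 0.05304 + 0.00816 + 0 = 1.78549
Σ x·lx·mx = 4.42018; T = 4.42018/1.78549 = 2.47561…
r ≈ ln(R0)/T = ln(1.78549)/2.47561… = 0.23416… → 0.234

0.234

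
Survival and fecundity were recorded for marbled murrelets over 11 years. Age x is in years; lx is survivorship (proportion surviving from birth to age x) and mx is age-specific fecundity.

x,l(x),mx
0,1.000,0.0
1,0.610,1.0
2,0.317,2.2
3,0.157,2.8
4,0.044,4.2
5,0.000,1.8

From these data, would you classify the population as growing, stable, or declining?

growing

R0 = Σ lx·mx = 0 + 0.61 + 0.6974 + 0.4396 + 0.1848 + 0 = 1.9318
R0 > 1, so the population is growing.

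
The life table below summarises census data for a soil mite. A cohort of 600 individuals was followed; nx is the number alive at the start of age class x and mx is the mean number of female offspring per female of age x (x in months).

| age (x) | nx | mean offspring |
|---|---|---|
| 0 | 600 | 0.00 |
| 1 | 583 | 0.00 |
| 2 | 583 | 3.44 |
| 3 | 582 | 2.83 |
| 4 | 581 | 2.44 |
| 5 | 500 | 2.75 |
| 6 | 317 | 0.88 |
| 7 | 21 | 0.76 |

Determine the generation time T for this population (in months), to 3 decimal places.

3.454

lx = nx/n0 = nx/600: 1, 0.97167…, 0.97167…, 0.97, 0.96833…, 0.83333…, 0.52833…, 0.035
lx·mx: 0, 0, 3.342533…, 2.7451, 2.362733…, 2.291667…, 0.464933…, 0.0266 → R0 = 11.233567…
x·lx·mx: 0, 0, 6.685067…, 8.2353, 9.450933…, 11.458333…, 2.7896…, 0.1862 → Σ = 38.805433…
T = 38.805433… / 11.233567… = 3.454418… → 3.454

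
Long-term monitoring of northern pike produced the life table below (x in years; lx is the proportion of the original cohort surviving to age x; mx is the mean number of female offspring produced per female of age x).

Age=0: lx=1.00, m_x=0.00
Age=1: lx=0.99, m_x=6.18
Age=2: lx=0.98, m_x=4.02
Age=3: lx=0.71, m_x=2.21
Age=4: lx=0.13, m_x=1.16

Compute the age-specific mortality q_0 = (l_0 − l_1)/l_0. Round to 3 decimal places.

q_0 = (l_0 − l_1) / l_0 = (1 − 0.99) / 1
     = 0.01 / 1 = 0.01 → 0.010

0.010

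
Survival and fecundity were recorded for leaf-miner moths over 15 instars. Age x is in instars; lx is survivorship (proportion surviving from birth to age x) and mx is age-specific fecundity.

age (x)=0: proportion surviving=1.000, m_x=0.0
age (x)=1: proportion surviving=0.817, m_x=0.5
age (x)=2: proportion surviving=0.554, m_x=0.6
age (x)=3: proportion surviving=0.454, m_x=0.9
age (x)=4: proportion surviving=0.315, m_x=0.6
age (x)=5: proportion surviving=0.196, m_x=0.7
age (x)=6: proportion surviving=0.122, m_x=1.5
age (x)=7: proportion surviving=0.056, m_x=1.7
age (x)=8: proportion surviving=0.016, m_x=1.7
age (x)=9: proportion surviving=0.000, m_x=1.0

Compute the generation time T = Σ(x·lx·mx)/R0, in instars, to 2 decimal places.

lx·mx: 0, 0.4085, 0.3324, 0.4086, 0.189, 0.1372, 0.183, 0.0952, 0.0272, 0 → R0 = 1.7811
x·lx·mx: 0, 0.4085, 0.6648, 1.2258, 0.756, 0.686, 1.098, 0.6664, 0.2176, 0 → Σ = 5.7231
T = 5.7231 / 1.7811 = 3.213239… → 3.21

3.21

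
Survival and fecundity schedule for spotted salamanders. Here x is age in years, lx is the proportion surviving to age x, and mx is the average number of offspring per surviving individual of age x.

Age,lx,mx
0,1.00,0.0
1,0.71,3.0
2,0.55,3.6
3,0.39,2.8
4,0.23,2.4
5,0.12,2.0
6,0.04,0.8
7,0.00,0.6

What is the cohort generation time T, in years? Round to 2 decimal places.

2.15

lx·mx: 0, 2.13, 1.98, 1.092, 0.552, 0.24, 0.032, 0 → R0 = 6.026
x·lx·mx: 0, 2.13, 3.96, 3.276, 2.208, 1.2, 0.192, 0 → Σ = 12.966
T = 12.966 / 6.026 = 2.151676… → 2.15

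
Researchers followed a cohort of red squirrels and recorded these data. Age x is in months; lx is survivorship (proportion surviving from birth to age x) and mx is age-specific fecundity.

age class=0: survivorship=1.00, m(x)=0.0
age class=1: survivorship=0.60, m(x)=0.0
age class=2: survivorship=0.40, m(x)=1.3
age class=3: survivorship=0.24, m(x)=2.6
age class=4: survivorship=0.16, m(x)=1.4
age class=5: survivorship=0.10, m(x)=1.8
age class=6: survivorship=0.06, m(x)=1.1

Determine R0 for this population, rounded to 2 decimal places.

1.61

lx·mx by age: 0, 0, 0.52, 0.624, 0.224, 0.18, 0.066
R0 = Σ lx·mx = 1.614 → 1.61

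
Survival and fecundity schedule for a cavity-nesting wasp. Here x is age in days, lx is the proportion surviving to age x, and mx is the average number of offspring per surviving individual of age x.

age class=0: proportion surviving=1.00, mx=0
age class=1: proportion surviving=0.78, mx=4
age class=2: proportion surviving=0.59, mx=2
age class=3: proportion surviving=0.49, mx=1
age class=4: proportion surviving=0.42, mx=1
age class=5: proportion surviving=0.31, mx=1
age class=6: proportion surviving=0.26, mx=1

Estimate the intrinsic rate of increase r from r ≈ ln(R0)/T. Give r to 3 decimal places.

0.864

R0 = Σ lx·mx = 0 + 3.12 + 1.18 + 0.49 + 0.42 + 0.31 + 0.26 = 5.78
Σ x·lx·mx = 11.74; T = 11.74/5.78 = 2.03114…
r ≈ ln(R0)/T = ln(5.78)/2.03114… = 0.86375… → 0.864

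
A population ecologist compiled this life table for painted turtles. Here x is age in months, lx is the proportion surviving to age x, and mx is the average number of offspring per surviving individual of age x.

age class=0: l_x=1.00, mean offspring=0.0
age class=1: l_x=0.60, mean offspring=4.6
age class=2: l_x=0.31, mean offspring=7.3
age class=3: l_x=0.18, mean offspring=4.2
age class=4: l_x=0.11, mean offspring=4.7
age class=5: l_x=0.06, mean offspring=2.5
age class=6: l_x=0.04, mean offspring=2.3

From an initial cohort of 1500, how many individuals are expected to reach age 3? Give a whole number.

Expected survivors = N0 · l_3 = 1500 × 0.18 = 270 → 270

270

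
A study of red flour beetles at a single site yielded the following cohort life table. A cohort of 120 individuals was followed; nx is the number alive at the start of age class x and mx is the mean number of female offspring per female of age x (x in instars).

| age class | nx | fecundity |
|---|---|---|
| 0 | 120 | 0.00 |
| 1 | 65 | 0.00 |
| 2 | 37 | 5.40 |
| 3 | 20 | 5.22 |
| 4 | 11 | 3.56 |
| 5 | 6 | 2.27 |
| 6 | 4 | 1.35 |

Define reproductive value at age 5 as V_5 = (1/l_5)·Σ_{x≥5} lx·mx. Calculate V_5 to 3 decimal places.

3.170

lx = nx/n0 = nx/120: 1, 0.54167…, 0.30833…, 0.16667…, 0.09167…, 0.05, 0.03333…
lx·mx for x ≥ 5: 0.1135, 0.045… → sum = 0.1585…
V_5 = 0.1585… / l_5 = 0.1585… / 0.05 = 3.17… → 3.170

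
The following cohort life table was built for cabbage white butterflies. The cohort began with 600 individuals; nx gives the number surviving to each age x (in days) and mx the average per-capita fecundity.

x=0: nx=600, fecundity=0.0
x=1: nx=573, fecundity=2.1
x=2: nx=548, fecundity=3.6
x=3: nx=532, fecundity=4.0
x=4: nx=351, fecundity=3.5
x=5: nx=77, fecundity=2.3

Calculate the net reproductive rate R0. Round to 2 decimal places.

lx = nx/n0 = nx/600: 1, 0.955, 0.91333…, 0.88667…, 0.585, 0.12833…
lx·mx by age: 0, 2.0055, 3.288…, 3.546667…, 2.0475, 0.295167…
R0 = Σ lx·mx = 11.182833… → 11.18

11.18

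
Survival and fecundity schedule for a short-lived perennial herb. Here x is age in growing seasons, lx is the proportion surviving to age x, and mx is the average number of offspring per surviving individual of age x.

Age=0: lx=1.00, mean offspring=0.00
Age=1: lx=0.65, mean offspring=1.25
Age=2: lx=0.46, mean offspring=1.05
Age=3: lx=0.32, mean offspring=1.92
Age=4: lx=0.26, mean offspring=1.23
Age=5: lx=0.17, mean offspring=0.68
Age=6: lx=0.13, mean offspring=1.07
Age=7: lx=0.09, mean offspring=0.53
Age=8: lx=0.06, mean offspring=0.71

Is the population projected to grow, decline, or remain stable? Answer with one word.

R0 = Σ lx·mx = 0 + 0.8125 + 0.483 + 0.6144 + 0.3198 + 0.1156 + 0.1391 + 0.0477 + 0.0426 = 2.5747
R0 > 1, so the population is growing.

growing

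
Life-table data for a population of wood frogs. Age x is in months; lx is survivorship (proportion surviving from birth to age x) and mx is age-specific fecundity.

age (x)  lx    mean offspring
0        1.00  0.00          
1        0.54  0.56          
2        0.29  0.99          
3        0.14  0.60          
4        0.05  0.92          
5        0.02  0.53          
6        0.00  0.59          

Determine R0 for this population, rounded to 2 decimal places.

0.73

lx·mx by age: 0, 0.3024, 0.2871, 0.084, 0.046, 0.0106, 0
R0 = Σ lx·mx = 0.7301 → 0.73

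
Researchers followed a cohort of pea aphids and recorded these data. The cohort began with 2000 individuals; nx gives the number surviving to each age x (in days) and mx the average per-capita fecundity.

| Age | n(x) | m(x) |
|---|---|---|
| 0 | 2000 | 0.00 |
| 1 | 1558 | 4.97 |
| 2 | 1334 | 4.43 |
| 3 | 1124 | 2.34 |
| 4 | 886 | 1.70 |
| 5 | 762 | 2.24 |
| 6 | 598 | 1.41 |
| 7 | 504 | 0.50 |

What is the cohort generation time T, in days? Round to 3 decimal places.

lx = nx/n0 = nx/2000: 1, 0.779, 0.667, 0.562, 0.443, 0.381, 0.299, 0.252
lx·mx: 0, 3.87163, 2.95481, 1.31508, 0.7531, 0.85344, 0.42159, 0.126 → R0 = 10.29565
x·lx·mx: 0, 3.87163, 5.90962, 3.94524, 3.0124, 4.2672, 2.52954, 0.882 → Σ = 24.41763
T = 24.41763 / 10.29565 = 2.371645… → 2.372

2.372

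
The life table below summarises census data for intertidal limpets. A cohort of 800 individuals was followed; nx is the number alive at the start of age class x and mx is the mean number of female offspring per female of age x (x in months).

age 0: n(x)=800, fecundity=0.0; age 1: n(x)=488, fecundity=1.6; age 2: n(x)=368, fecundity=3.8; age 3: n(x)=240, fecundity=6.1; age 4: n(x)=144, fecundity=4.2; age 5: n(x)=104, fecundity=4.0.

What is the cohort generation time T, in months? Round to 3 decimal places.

2.673

lx = nx/n0 = nx/800: 1, 0.61, 0.46, 0.3, 0.18, 0.13
lx·mx: 0, 0.976, 1.748, 1.83, 0.756, 0.52 → R0 = 5.83
x·lx·mx: 0, 0.976, 3.496, 5.49, 3.024, 2.6 → Σ = 15.586
T = 15.586 / 5.83 = 2.673413… → 2.673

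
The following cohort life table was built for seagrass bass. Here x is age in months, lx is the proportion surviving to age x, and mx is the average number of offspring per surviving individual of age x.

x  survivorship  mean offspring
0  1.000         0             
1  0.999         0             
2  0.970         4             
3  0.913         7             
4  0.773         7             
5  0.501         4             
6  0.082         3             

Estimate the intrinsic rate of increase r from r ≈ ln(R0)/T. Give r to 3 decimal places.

R0 = Σ lx·mx = 0 + 0 + 3.88 + 6.391 + 5.411 + 2.004 + 0.246 = 17.932
Σ x·lx·mx = 60.073; T = 60.073/17.932 = 3.35004…
r ≈ ln(R0)/T = ln(17.932)/3.35004… = 0.86166… → 0.862

0.862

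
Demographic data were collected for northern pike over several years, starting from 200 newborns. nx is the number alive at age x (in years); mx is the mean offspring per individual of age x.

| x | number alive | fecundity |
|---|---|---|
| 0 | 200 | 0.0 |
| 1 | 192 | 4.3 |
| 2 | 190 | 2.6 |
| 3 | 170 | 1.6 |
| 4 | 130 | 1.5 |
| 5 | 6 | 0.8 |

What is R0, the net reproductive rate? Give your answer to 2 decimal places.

8.96

lx = nx/n0 = nx/200: 1, 0.96, 0.95, 0.85, 0.65, 0.03
lx·mx by age: 0, 4.128, 2.47, 1.36, 0.975, 0.024
R0 = Σ lx·mx = 8.957 → 8.96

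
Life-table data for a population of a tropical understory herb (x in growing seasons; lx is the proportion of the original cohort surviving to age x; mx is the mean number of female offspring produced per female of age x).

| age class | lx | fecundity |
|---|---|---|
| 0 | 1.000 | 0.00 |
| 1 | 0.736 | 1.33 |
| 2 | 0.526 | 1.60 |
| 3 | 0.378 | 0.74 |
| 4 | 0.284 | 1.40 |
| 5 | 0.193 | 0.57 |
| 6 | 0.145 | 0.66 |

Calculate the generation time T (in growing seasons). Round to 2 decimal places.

2.30

lx·mx: 0, 0.97888, 0.8416, 0.27972, 0.3976, 0.11001, 0.0957 → R0 = 2.70351
x·lx·mx: 0, 0.97888, 1.6832, 0.83916, 1.5904, 0.55005, 0.5742 → Σ = 6.21589
T = 6.21589 / 2.70351 = 2.299193… → 2.30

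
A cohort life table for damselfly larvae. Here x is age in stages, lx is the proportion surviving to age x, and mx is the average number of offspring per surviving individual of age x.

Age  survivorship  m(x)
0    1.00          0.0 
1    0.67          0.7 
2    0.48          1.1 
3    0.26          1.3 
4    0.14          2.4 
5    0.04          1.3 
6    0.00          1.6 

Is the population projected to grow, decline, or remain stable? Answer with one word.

R0 = Σ lx·mx = 0 + 0.469 + 0.528 + 0.338 + 0.336 + 0.052 + 0 = 1.723
R0 > 1, so the population is growing.

growing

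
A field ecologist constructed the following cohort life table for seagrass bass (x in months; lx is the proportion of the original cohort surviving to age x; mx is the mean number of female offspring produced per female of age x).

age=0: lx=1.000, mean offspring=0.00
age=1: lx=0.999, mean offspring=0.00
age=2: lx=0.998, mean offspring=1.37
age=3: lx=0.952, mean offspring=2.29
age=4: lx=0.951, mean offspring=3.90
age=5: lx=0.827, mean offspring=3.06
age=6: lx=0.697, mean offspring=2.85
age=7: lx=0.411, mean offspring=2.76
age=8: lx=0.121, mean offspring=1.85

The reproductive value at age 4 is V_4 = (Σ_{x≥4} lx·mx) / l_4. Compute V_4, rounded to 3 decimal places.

10.078

lx·mx for x ≥ 4: 3.7089, 2.53062, 1.98645, 1.13436, 0.22385 → sum = 9.58418
V_4 = 9.58418 / l_4 = 9.58418 / 0.951 = 10.078002… → 10.078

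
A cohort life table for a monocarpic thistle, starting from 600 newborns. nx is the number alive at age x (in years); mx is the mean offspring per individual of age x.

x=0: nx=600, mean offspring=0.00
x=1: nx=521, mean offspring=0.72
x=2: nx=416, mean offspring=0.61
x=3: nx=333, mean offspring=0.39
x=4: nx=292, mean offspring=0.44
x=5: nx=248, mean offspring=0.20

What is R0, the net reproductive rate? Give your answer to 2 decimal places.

lx = nx/n0 = nx/600: 1, 0.86833…, 0.69333…, 0.555, 0.48667…, 0.41333…
lx·mx by age: 0, 0.6252…, 0.422933…, 0.21645, 0.214133…, 0.082667…
R0 = Σ lx·mx = 1.561383… → 1.56

1.56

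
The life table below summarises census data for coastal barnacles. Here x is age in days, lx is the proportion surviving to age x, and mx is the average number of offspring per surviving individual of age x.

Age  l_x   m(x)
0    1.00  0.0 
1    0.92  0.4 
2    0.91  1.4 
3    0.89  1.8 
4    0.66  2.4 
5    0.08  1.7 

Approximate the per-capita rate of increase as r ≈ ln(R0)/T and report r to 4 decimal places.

0.5397

R0 = Σ lx·mx = 0 + 0.368 + 1.274 + 1.602 + 1.584 + 0.136 = 4.964
Σ x·lx·mx = 14.738; T = 14.738/4.964 = 2.96898…
r ≈ ln(R0)/T = ln(4.964)/2.96898… = 0.539651… → 0.5397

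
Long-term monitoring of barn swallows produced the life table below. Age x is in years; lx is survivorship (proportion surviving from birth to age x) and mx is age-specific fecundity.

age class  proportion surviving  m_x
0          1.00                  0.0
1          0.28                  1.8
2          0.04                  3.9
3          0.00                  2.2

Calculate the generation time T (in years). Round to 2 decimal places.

1.24

lx·mx: 0, 0.504, 0.156, 0 → R0 = 0.66
x·lx·mx: 0, 0.504, 0.312, 0 → Σ = 0.816
T = 0.816 / 0.66 = 1.236364… → 1.24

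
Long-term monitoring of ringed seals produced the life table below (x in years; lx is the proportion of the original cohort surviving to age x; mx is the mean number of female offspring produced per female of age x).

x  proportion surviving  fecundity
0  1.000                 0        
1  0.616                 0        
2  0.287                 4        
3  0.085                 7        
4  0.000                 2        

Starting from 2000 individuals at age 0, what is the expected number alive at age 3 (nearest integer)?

Expected survivors = N0 · l_3 = 2000 × 0.085 = 170 → 170

170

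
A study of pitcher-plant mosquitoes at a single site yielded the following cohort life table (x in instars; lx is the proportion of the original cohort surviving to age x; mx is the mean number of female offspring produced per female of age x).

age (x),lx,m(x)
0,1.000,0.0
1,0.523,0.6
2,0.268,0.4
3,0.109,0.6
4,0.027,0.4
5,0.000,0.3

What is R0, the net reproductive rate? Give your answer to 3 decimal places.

lx·mx by age: 0, 0.3138, 0.1072, 0.0654, 0.0108, 0
R0 = Σ lx·mx = 0.4972 → 0.497

0.497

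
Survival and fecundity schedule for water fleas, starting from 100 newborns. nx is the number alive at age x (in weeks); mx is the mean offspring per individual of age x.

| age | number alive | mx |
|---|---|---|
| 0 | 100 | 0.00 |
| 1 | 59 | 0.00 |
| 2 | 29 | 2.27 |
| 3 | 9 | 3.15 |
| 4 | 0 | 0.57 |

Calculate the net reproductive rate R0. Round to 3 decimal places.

lx = nx/n0 = nx/100: 1, 0.59, 0.29, 0.09, 0
lx·mx by age: 0, 0, 0.6583, 0.2835, 0
R0 = Σ lx·mx = 0.9418 → 0.942

0.942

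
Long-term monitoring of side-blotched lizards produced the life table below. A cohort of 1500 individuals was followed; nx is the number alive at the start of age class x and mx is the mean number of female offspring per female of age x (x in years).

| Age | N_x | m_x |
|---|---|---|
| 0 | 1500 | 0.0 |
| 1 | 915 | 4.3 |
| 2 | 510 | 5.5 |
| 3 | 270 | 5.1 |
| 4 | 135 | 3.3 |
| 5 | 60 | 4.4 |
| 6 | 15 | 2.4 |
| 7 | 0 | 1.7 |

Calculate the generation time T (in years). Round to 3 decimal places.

lx = nx/n0 = nx/1500: 1, 0.61, 0.34, 0.18, 0.09, 0.04, 0.01, 0
lx·mx: 0, 2.623, 1.87, 0.918, 0.297, 0.176, 0.024, 0 → R0 = 5.908
x·lx·mx: 0, 2.623, 3.74, 2.754, 1.188, 0.88, 0.144, 0 → Σ = 11.329
T = 11.329 / 5.908 = 1.917569… → 1.918

1.918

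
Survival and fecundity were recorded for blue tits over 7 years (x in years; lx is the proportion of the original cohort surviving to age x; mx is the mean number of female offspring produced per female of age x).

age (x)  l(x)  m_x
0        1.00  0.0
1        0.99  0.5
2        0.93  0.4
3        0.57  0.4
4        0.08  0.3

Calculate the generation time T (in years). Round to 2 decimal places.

1.80

lx·mx: 0, 0.495, 0.372, 0.228, 0.024 → R0 = 1.119
x·lx·mx: 0, 0.495, 0.744, 0.684, 0.096 → Σ = 2.019
T = 2.019 / 1.119 = 1.80429… → 1.80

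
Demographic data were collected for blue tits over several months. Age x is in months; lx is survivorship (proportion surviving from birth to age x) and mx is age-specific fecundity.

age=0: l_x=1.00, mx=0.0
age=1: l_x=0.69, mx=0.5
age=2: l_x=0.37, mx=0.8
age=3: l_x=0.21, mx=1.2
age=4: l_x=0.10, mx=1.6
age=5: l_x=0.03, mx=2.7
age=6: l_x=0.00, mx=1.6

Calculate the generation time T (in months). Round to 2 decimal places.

lx·mx: 0, 0.345, 0.296, 0.252, 0.16, 0.081, 0 → R0 = 1.134
x·lx·mx: 0, 0.345, 0.592, 0.756, 0.64, 0.405, 0 → Σ = 2.738
T = 2.738 / 1.134 = 2.414462… → 2.41

2.41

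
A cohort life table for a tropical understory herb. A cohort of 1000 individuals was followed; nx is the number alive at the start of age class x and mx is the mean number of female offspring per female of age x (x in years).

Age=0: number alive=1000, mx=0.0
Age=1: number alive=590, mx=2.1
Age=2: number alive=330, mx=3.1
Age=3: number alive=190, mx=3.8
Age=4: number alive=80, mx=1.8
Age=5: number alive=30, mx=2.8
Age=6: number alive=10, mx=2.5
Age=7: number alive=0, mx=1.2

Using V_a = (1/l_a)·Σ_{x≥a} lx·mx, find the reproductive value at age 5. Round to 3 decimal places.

3.633

lx = nx/n0 = nx/1000: 1, 0.59, 0.33, 0.19, 0.08, 0.03, 0.01, 0
lx·mx for x ≥ 5: 0.084, 0.025, 0 → sum = 0.109
V_5 = 0.109 / l_5 = 0.109 / 0.03 = 3.633333… → 3.633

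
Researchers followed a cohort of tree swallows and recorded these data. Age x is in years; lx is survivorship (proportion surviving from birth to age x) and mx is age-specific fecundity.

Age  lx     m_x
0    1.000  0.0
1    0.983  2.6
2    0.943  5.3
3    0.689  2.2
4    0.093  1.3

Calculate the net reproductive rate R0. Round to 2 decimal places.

lx·mx by age: 0, 2.5558, 4.9979, 1.5158, 0.1209
R0 = Σ lx·mx = 9.1904 → 9.19

9.19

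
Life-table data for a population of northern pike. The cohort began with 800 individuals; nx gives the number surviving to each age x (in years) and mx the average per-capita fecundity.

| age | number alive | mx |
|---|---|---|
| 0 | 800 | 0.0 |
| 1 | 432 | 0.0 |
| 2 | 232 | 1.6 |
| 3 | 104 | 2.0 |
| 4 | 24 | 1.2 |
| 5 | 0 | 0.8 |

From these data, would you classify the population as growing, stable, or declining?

declining

lx = nx/n0 = nx/800: 1, 0.54, 0.29, 0.13, 0.03, 0
R0 = Σ lx·mx = 0 + 0 + 0.464 + 0.26 + 0.036 + 0 = 0.76
R0 < 1, so the population is declining.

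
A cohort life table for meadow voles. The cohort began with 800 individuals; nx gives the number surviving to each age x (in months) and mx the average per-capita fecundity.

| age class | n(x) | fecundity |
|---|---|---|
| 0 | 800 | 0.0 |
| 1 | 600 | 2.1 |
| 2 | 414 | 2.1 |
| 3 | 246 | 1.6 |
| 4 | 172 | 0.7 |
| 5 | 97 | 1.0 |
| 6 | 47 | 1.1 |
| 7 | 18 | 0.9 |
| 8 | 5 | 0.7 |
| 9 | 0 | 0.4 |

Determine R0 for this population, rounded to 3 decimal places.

lx = nx/n0 = nx/800: 1, 0.75, 0.5175, 0.3075, 0.215, 0.12125, 0.05875, 0.0225, 0.00625, 0
lx·mx by age: 0, 1.575, 1.08675, 0.492, 0.1505, 0.12125, 0.064625, 0.02025, 0.004375, 0
R0 = Σ lx·mx = 3.51475 → 3.515

3.515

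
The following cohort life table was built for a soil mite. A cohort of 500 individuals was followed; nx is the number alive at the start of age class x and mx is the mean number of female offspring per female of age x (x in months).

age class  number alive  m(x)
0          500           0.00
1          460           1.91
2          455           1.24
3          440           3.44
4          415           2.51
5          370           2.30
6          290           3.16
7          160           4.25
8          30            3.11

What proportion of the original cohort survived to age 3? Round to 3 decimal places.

0.880

l_3 = n_3/n_0 = 440/500 = 0.88 → 0.880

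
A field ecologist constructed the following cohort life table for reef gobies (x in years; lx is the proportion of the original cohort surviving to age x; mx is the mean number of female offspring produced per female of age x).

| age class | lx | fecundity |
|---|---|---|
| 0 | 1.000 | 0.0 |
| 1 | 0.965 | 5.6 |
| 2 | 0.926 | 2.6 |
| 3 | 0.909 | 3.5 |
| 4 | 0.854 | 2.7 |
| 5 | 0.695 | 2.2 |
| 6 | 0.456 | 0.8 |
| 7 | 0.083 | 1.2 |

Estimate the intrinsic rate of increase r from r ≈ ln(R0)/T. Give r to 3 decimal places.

R0 = Σ lx·mx = 0 + 5.404 + 2.4076 + 3.1815 + 2.3058 + 1.529 + 0.3648 + 0.0996 = 15.2923
Σ x·lx·mx = 39.5179; T = 39.5179/15.2923 = 2.58417…
r ≈ ln(R0)/T = ln(15.2923)/2.58417… = 1.05541… → 1.055

1.055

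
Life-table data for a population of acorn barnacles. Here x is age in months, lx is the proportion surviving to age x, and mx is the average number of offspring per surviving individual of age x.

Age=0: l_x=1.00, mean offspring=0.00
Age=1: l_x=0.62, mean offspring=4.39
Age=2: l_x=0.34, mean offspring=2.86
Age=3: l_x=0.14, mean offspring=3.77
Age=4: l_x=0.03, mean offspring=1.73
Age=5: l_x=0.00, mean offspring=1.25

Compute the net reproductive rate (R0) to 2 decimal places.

4.27

lx·mx by age: 0, 2.7218, 0.9724, 0.5278, 0.0519, 0
R0 = Σ lx·mx = 4.2739 → 4.27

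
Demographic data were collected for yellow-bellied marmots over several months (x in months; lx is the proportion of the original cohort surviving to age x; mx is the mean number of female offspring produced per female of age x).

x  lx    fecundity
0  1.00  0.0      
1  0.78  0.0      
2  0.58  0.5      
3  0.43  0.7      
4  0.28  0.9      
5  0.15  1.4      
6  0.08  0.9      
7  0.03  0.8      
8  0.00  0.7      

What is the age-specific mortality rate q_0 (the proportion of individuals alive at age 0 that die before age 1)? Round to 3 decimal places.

q_0 = (l_0 − l_1) / l_0 = (1 − 0.78) / 1
     = 0.22 / 1 = 0.22 → 0.220

0.220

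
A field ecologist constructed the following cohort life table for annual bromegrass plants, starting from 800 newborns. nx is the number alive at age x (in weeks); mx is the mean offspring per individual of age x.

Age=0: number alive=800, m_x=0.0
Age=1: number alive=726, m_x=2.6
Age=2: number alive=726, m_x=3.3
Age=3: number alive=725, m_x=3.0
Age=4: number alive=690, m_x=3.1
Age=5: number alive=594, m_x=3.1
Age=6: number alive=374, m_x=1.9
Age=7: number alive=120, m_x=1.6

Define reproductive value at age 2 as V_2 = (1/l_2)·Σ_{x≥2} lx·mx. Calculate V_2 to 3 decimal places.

13.022

lx = nx/n0 = nx/800: 1, 0.9075, 0.9075, 0.90625, 0.8625, 0.7425, 0.4675, 0.15
lx·mx for x ≥ 2: 2.99475, 2.71875, 2.67375, 2.30175, 0.88825, 0.24 → sum = 11.81725
V_2 = 11.81725 / l_2 = 11.81725 / 0.9075 = 13.021763… → 13.022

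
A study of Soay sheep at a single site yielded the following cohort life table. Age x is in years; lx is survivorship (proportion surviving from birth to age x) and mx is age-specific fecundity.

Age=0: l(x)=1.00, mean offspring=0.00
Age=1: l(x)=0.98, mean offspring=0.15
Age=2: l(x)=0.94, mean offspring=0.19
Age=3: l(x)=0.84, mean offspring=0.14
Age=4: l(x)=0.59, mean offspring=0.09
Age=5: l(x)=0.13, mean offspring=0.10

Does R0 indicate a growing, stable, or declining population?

declining

R0 = Σ lx·mx = 0 + 0.147 + 0.1786 + 0.1176 + 0.0531 + 0.013 = 0.5093
R0 < 1, so the population is declining.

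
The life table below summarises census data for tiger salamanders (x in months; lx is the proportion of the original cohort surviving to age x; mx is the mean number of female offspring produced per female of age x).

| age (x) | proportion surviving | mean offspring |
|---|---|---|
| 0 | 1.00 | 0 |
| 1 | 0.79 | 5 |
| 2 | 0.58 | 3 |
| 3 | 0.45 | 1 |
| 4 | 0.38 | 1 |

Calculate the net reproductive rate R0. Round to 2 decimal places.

6.52

lx·mx by age: 0, 3.95, 1.74, 0.45, 0.38
R0 = Σ lx·mx = 6.52 → 6.52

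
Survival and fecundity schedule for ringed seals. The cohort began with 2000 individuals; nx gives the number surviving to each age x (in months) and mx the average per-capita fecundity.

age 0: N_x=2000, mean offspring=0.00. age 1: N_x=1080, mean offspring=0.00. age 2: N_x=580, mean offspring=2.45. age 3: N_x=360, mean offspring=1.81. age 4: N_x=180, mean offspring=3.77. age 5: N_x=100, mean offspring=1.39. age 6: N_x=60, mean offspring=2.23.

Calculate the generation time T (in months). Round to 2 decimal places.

2.98

lx = nx/n0 = nx/2000: 1, 0.54, 0.29, 0.18, 0.09, 0.05, 0.03
lx·mx: 0, 0, 0.7105, 0.3258, 0.3393, 0.0695, 0.0669 → R0 = 1.512
x·lx·mx: 0, 0, 1.421, 0.9774, 1.3572, 0.3475, 0.4014 → Σ = 4.5045
T = 4.5045 / 1.512 = 2.979167… → 2.98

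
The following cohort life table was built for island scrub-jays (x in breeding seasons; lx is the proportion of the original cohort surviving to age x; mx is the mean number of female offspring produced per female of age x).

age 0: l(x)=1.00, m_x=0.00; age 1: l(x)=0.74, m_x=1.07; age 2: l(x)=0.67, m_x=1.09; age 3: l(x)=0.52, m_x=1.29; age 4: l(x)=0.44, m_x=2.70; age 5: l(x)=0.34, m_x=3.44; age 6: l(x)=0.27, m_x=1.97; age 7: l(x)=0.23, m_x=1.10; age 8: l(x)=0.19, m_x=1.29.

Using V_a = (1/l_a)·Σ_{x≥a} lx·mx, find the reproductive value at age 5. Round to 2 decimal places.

lx·mx for x ≥ 5: 1.1696, 0.5319, 0.253, 0.2451 → sum = 2.1996
V_5 = 2.1996 / l_5 = 2.1996 / 0.34 = 6.469412… → 6.47

6.47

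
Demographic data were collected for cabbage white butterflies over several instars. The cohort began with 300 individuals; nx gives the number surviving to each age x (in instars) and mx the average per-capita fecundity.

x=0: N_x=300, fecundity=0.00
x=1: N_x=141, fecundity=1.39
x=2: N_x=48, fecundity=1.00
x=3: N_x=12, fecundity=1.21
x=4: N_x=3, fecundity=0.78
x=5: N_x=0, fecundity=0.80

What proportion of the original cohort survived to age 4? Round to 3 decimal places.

0.010

l_4 = n_4/n_0 = 3/300 = 0.01 → 0.010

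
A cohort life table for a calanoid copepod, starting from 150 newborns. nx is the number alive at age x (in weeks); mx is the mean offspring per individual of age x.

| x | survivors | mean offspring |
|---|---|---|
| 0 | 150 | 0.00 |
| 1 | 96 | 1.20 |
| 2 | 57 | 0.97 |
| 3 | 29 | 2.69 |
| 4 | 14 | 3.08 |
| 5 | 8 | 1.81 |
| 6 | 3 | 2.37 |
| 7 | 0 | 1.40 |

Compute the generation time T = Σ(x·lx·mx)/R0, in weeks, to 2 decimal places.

lx = nx/n0 = nx/150: 1, 0.64, 0.38, 0.19333…, 0.09333…, 0.05333…, 0.02, 0
lx·mx: 0, 0.768, 0.3686, 0.520067…, 0.287467…, 0.096533…, 0.0474, 0 → R0 = 2.088067…
x·lx·mx: 0, 0.768, 0.7372, 1.5602…, 1.149867…, 0.482667…, 0.2844, 0 → Σ = 4.982333…
T = 4.982333… / 2.088067… = 2.386099… → 2.39

2.39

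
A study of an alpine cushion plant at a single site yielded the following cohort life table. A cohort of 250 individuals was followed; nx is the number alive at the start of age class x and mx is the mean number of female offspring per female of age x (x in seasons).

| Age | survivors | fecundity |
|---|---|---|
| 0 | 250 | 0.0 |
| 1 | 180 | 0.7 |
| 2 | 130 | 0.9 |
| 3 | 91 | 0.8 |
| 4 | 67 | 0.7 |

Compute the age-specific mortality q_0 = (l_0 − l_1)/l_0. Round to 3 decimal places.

lx = nx/n0 = nx/250: 1, 0.72, 0.52, 0.364, 0.268
q_0 = (l_0 − l_1) / l_0 = (1 − 0.72) / 1
     = 0.28 / 1 = 0.28 → 0.280

0.280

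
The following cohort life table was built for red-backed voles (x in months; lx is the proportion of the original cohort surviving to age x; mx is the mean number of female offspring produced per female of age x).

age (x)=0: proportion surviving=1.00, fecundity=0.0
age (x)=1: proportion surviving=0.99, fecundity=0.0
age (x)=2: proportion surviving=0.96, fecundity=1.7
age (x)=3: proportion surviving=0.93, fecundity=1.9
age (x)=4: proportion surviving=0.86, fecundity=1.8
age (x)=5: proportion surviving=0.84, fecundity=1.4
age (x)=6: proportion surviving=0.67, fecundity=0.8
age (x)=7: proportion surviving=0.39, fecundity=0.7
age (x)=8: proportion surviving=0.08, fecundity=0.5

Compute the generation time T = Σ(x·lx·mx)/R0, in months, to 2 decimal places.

lx·mx: 0, 0, 1.632, 1.767, 1.548, 1.176, 0.536, 0.273, 0.04 → R0 = 6.972
x·lx·mx: 0, 0, 3.264, 5.301, 6.192, 5.88, 3.216, 1.911, 0.32 → Σ = 26.084
T = 26.084 / 6.972 = 3.741251… → 3.74

3.74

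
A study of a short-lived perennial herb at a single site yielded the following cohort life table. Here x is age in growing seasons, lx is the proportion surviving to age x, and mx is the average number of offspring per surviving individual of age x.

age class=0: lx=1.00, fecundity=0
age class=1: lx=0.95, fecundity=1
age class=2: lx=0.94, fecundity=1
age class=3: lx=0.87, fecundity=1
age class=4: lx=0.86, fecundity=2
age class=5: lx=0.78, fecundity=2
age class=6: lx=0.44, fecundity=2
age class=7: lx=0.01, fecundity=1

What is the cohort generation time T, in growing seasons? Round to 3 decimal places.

lx·mx: 0, 0.95, 0.94, 0.87, 1.72, 1.56, 0.88, 0.01 → R0 = 6.93
x·lx·mx: 0, 0.95, 1.88, 2.61, 6.88, 7.8, 5.28, 0.07 → Σ = 25.47
T = 25.47 / 6.93 = 3.675325… → 3.675

3.675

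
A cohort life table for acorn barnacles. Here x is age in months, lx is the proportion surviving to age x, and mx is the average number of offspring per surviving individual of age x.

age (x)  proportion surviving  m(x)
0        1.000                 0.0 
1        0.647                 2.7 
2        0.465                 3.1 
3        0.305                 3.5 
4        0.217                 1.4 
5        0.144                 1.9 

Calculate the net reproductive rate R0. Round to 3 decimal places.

lx·mx by age: 0, 1.7469, 1.4415, 1.0675, 0.3038, 0.2736
R0 = Σ lx·mx = 4.8333 → 4.833

4.833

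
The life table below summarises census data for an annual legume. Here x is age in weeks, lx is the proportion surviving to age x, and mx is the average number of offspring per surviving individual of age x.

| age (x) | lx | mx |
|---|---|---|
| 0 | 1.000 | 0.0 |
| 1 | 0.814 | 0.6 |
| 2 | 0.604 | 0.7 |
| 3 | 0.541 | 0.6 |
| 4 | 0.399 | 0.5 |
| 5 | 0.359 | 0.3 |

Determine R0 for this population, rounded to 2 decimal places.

lx·mx by age: 0, 0.4884, 0.4228, 0.3246, 0.1995, 0.1077
R0 = Σ lx·mx = 1.543 → 1.54

1.54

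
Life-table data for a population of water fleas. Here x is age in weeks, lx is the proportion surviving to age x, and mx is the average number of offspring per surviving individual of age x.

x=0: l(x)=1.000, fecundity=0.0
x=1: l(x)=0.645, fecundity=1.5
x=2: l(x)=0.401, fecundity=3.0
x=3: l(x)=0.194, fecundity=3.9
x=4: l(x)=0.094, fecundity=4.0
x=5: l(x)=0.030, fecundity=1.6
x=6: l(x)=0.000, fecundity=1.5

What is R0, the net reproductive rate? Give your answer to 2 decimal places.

3.35

lx·mx by age: 0, 0.9675, 1.203, 0.7566, 0.376, 0.048, 0
R0 = Σ lx·mx = 3.3511 → 3.35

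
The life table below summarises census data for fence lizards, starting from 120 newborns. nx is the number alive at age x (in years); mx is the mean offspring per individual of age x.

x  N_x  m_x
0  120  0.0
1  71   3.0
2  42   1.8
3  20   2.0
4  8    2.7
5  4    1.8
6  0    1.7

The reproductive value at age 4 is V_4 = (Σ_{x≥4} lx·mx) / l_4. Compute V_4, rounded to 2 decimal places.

3.60

lx = nx/n0 = nx/120: 1, 0.59167…, 0.35, 0.16667…, 0.06667…, 0.03333…, 0
lx·mx for x ≥ 4: 0.18…, 0.06…, 0 → sum = 0.24…
V_4 = 0.24… / l_4 = 0.24… / 0.066667… = 3.6… → 3.60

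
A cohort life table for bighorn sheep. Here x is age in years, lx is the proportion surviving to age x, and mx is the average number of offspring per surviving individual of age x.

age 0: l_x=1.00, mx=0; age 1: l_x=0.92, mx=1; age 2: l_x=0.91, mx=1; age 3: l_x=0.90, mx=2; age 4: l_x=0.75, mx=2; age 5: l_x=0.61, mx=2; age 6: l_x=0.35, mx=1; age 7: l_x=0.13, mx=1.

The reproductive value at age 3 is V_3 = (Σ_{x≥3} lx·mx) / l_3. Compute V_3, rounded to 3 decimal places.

5.556

lx·mx for x ≥ 3: 1.8, 1.5, 1.22, 0.35, 0.13 → sum = 5
V_3 = 5 / l_3 = 5 / 0.9 = 5.555556… → 5.556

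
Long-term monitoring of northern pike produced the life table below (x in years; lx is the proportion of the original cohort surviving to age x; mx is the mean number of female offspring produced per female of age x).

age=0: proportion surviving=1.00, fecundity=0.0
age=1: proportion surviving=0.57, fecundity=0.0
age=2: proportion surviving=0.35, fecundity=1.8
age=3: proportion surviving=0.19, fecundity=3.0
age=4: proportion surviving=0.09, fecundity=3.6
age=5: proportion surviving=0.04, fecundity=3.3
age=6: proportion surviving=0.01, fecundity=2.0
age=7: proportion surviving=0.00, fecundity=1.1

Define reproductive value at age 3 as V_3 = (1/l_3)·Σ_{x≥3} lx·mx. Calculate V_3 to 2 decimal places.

5.51

lx·mx for x ≥ 3: 0.57, 0.324, 0.132, 0.02, 0 → sum = 1.046
V_3 = 1.046 / l_3 = 1.046 / 0.19 = 5.505263… → 5.51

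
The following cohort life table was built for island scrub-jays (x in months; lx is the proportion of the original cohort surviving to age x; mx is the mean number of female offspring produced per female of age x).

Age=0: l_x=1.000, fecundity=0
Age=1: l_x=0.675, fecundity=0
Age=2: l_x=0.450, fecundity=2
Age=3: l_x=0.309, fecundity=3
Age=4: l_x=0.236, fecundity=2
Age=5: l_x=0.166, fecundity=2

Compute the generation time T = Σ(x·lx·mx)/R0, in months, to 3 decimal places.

3.090

lx·mx: 0, 0, 0.9, 0.927, 0.472, 0.332 → R0 = 2.631
x·lx·mx: 0, 0, 1.8, 2.781, 1.888, 1.66 → Σ = 8.129
T = 8.129 / 2.631 = 3.0897… → 3.090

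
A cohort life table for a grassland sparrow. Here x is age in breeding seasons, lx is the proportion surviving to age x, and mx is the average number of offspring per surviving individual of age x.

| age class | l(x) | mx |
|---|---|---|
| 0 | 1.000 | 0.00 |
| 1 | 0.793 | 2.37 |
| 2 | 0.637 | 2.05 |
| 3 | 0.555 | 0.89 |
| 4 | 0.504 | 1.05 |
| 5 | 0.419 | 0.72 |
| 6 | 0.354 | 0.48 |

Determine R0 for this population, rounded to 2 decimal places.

lx·mx by age: 0, 1.87941, 1.30585, 0.49395, 0.5292, 0.30168, 0.16992
R0 = Σ lx·mx = 4.68001 → 4.68

4.68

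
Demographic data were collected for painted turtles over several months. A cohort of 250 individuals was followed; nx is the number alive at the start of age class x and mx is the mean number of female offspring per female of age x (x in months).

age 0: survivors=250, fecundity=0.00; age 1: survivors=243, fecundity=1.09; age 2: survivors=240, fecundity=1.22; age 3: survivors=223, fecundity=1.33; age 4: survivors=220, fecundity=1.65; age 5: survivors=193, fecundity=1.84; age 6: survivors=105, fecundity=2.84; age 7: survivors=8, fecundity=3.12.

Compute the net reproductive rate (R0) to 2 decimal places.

lx = nx/n0 = nx/250: 1, 0.972, 0.96, 0.892, 0.88, 0.772, 0.42, 0.032
lx·mx by age: 0, 1.05948, 1.1712, 1.18636, 1.452, 1.42048, 1.1928, 0.09984
R0 = Σ lx·mx = 7.58216 → 7.58

7.58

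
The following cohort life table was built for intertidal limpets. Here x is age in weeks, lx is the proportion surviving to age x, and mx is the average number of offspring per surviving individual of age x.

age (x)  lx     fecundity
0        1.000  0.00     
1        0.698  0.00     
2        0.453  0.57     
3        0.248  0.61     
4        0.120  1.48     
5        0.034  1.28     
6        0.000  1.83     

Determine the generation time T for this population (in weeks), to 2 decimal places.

3.01

lx·mx: 0, 0, 0.25821, 0.15128, 0.1776, 0.04352, 0 → R0 = 0.63061
x·lx·mx: 0, 0, 0.51642, 0.45384, 0.7104, 0.2176, 0 → Σ = 1.89826
T = 1.89826 / 0.63061 = 3.010196… → 3.01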